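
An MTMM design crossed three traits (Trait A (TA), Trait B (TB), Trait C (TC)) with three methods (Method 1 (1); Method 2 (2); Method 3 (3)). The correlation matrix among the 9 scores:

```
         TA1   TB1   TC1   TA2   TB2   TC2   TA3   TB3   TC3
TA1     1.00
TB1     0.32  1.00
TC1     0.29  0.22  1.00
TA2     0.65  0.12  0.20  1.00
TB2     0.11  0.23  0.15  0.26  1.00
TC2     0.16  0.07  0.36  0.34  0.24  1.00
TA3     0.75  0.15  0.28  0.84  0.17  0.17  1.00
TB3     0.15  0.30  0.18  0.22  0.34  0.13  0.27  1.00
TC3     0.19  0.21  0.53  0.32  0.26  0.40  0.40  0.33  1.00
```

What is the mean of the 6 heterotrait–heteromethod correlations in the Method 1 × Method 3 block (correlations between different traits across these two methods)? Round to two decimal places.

0.19

HTHM values (method 1 × method 3): 0.15, 0.19, 0.15, 0.21, 0.28, 0.18; mean = 1.16/6 = 0.19.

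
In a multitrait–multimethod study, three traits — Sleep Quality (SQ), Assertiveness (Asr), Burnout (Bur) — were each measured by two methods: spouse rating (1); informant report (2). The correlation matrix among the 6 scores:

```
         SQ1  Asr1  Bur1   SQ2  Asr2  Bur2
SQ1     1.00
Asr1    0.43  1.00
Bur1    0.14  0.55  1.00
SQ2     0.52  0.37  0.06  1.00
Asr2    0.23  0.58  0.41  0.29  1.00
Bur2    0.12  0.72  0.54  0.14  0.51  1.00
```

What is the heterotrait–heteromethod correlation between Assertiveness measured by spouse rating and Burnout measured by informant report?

Different traits and methods: r(Asr1, Bur2) = 0.72.

0.72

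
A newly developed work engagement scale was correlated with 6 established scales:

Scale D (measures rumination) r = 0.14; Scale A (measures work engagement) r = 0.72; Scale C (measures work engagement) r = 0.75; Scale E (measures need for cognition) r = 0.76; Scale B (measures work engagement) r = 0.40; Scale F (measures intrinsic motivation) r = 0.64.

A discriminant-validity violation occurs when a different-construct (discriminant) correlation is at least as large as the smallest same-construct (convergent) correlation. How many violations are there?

Convergent (same construct = work engagement): Scale A, Scale C, Scale B.
Smallest convergent = 0.40. Discriminant values: 0.14, 0.76, 0.64; count ≥ 0.40 → 2.

2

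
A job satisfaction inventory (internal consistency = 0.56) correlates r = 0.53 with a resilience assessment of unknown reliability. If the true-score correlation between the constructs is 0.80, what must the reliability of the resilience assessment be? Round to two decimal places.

0.78

r_true = r_obs / √(r_xx · r_yy) ⇒ 0.80 = 0.53 / √(0.56 · r_yy).
√(0.56 · r_yy) = 0.53 / 0.80 = 0.6625; 0.56 · r_yy = 0.4389; r_yy = 0.4389 / 0.56 ≈ 0.78.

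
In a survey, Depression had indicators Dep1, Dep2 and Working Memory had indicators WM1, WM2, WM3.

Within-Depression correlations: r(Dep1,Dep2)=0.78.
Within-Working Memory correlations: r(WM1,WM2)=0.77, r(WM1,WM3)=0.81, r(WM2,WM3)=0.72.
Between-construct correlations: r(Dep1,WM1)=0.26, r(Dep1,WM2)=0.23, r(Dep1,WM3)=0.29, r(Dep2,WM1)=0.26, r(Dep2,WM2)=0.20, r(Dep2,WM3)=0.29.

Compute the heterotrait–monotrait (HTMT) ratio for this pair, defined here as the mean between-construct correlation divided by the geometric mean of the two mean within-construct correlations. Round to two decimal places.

0.33

Mean heterotrait r = 1.53/6 = 0.2550.
Mean within-Dep = 0.78/1 = 0.7800; mean within-WM = 2.30/3 = 0.7667.
Geometric mean = √(0.7800 × 0.7667) = 0.7733.
HTMT = 0.2550 / 0.7733 = 0.33.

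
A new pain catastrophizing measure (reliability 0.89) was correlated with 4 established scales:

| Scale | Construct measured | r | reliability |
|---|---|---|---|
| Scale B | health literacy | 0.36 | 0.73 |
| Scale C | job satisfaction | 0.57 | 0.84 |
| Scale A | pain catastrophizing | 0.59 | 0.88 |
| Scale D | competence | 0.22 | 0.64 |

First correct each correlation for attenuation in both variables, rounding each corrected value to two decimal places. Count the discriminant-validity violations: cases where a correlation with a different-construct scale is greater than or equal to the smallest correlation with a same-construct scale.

Disattenuated r (r / √(r_scale · r_new)):
  Scale B (disc): 0.36 / √(0.73·0.89) = 0.45
  Scale C (disc): 0.57 / √(0.84·0.89) = 0.66
  Scale A (conv): 0.59 / √(0.88·0.89) = 0.67
  Scale D (disc): 0.22 / √(0.64·0.89) = 0.29
Smallest convergent = 0.67. Discriminant values: 0.45, 0.66, 0.29; count ≥ 0.67 → 0.

0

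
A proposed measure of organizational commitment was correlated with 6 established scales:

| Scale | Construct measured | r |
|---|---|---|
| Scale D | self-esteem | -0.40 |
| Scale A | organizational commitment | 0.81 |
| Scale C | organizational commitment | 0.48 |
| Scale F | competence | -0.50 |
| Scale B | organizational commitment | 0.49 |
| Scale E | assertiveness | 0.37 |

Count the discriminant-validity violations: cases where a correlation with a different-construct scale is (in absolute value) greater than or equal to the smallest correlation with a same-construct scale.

Convergent (same construct = organizational commitment): Scale A, Scale C, Scale B.
Smallest convergent = 0.48. Discriminant |r|: 0.40, 0.50, 0.37; count ≥ 0.48 → 1.

1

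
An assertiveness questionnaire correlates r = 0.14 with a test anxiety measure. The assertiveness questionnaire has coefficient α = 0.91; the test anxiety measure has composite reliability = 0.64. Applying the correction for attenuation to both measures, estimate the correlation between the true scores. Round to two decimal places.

0.18

r_true = r_obs / √(r_xx · r_yy) = 0.14 / √(0.91 × 0.64) = 0.14 / √0.5824 = 0.14 / 0.7632 ≈ 0.18.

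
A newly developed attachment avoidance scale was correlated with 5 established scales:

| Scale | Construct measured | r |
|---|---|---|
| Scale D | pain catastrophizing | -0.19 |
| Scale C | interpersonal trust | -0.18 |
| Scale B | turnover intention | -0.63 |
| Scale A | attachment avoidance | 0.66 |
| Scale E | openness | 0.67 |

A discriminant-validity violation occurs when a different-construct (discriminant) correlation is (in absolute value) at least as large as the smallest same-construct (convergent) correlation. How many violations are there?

Convergent (same construct = attachment avoidance): Scale A.
Smallest convergent = 0.66. Discriminant |r|: 0.19, 0.18, 0.63, 0.67; count ≥ 0.66 → 1.

1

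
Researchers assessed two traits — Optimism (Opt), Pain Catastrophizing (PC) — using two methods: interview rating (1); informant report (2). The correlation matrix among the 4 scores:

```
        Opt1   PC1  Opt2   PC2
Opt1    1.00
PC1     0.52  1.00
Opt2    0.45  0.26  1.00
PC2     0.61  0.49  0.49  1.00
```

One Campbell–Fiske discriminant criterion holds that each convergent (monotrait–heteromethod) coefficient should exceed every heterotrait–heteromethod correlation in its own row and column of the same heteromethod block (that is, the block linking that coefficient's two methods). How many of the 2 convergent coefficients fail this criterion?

2

Checking each validity diagonal entry against its comparison values:
Opt (methods 1·2): 0.45 vs {0.61, 0.26} → fail.
PC (methods 1·2): 0.49 vs {0.26, 0.61} → fail.
2 of 2 fail.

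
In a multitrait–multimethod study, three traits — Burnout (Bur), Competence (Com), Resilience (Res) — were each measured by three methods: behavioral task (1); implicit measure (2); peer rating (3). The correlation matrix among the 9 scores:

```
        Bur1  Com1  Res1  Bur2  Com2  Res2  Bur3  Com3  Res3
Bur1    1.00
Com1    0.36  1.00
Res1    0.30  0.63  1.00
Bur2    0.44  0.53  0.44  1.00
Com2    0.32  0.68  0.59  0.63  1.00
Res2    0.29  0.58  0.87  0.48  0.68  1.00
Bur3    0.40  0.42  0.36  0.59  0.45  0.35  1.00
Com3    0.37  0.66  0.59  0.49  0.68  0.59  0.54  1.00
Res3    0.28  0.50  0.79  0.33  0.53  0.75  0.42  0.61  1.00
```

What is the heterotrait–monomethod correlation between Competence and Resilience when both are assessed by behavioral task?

Different traits, same method: r(Com1, Res1) = 0.63.

0.63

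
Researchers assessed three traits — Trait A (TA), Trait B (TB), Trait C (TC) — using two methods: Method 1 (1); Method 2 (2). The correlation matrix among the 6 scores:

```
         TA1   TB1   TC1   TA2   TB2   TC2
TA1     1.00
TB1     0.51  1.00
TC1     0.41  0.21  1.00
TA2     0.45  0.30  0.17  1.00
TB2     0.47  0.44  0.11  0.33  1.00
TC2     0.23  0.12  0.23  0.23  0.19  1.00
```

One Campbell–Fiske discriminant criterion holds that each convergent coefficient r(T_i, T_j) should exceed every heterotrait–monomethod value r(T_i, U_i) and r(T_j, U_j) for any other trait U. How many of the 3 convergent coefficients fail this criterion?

3

Convergent coefficients and their comparison sets:
TA (methods 1·2): 0.45 vs {0.51, 0.33, 0.41, 0.23} → fail.
TB (methods 1·2): 0.44 vs {0.51, 0.33, 0.21, 0.19} → fail.
TC (methods 1·2): 0.23 vs {0.41, 0.23, 0.21, 0.19} → fail.
3 of 3 fail.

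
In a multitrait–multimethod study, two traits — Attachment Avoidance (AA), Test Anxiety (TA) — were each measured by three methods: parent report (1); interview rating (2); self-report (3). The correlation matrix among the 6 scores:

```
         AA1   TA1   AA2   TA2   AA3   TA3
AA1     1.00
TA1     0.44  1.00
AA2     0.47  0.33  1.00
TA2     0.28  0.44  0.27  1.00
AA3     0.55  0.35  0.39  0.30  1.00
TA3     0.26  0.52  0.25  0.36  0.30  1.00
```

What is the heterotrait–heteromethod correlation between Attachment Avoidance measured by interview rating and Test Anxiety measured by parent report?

0.33

Different traits and methods: r(AA2, TA1) = 0.33.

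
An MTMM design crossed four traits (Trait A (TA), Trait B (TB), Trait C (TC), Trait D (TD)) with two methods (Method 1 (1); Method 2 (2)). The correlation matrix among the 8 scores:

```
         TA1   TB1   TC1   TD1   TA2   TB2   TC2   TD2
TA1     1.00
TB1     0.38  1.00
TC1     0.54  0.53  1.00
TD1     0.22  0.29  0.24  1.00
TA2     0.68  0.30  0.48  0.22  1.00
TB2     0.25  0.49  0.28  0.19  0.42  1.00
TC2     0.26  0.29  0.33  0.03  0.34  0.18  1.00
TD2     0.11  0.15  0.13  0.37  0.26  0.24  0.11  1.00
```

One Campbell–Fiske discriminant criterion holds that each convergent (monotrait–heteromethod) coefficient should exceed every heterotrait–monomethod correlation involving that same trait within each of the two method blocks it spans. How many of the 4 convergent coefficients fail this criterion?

Convergent coefficients and their comparison sets:
TA (methods 1·2): 0.68 vs {0.38, 0.42, 0.54, 0.34, 0.22, 0.26} → pass.
TB (methods 1·2): 0.49 vs {0.38, 0.42, 0.53, 0.18, 0.29, 0.24} → fail.
TC (methods 1·2): 0.33 vs {0.54, 0.34, 0.53, 0.18, 0.24, 0.11} → fail.
TD (methods 1·2): 0.37 vs {0.22, 0.26, 0.29, 0.24, 0.24, 0.11} → pass.
2 of 4 fail.

2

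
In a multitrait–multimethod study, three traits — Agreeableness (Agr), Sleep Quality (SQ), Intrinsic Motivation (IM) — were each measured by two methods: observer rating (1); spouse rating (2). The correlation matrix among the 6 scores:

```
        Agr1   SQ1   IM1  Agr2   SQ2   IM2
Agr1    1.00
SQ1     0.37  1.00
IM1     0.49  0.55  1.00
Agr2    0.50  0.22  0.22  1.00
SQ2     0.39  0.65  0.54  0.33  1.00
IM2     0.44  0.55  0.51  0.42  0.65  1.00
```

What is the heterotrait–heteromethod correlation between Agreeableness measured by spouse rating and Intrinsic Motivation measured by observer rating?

0.22

Different traits and methods: r(Agr2, IM1) = 0.22.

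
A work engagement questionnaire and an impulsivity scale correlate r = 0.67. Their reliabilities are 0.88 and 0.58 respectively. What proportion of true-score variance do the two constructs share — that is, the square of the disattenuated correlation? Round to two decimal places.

Disattenuated r = 0.67 / √(0.88 × 0.58) = 0.67 / 0.7144 = 0.9378.
Shared true-score variance = 0.9378² = 0.8795 ≈ 0.88.

0.88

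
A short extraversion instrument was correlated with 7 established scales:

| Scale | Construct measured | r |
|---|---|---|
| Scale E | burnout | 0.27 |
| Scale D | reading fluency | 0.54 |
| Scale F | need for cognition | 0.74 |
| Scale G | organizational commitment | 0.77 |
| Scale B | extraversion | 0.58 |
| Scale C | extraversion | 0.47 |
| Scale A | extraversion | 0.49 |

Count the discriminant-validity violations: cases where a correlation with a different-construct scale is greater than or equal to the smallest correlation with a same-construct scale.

3

Convergent (same construct = extraversion): Scale B, Scale C, Scale A.
Smallest convergent = 0.47. Discriminant values: 0.27, 0.54, 0.74, 0.77; count ≥ 0.47 → 3.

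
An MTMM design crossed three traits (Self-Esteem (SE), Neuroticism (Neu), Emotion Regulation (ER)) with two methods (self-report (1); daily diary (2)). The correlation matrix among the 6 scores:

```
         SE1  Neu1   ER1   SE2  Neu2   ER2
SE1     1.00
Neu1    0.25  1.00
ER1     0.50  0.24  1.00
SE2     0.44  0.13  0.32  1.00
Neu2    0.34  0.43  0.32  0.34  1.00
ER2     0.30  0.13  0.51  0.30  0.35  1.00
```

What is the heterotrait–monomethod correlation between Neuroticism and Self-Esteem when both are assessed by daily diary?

Different traits, same method: r(Neu2, SE2) = 0.34.

0.34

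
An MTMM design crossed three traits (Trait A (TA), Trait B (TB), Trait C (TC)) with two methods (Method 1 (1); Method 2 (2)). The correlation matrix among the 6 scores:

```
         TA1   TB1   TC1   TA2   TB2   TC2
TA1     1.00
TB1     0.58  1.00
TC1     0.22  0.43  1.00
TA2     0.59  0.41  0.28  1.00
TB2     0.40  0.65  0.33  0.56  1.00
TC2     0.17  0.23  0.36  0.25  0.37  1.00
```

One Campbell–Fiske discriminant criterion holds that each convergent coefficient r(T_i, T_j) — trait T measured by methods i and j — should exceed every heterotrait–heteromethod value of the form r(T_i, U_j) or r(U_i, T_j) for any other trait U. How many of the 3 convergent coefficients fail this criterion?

Each convergent coefficient versus the relevant comparison correlations:
TA (methods 1·2): 0.59 vs {0.40, 0.41, 0.17, 0.28} → pass.
TB (methods 1·2): 0.65 vs {0.41, 0.40, 0.23, 0.33} → pass.
TC (methods 1·2): 0.36 vs {0.28, 0.17, 0.33, 0.23} → pass.
0 of 3 fail.

0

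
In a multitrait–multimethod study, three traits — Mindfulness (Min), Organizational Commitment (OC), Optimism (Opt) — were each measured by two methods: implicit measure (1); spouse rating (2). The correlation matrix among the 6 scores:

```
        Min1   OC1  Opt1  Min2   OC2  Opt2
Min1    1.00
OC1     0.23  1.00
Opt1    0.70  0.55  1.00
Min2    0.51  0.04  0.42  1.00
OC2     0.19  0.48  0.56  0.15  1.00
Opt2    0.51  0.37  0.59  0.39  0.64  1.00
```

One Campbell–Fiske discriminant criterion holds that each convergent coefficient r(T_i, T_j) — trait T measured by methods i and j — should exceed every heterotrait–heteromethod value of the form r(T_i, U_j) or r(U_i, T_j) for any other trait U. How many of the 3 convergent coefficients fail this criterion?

2

Each convergent coefficient versus the relevant comparison correlations:
Min (methods 1·2): 0.51 vs {0.19, 0.04, 0.51, 0.42} → fail.
OC (methods 1·2): 0.48 vs {0.04, 0.19, 0.37, 0.56} → fail.
Opt (methods 1·2): 0.59 vs {0.42, 0.51, 0.56, 0.37} → pass.
2 of 3 fail.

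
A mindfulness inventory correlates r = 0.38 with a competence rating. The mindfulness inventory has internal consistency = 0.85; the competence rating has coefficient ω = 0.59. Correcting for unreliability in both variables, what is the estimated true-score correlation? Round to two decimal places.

0.54

r_true = r_obs / √(r_xx · r_yy) = 0.38 / √(0.85 × 0.59) = 0.38 / √0.5015 = 0.38 / 0.7082 ≈ 0.54.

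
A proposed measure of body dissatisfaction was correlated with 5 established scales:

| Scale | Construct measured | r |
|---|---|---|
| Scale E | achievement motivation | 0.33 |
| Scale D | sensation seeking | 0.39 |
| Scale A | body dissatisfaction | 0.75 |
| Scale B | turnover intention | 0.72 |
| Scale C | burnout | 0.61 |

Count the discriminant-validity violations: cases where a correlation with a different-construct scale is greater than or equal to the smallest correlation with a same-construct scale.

0

Convergent (same construct = body dissatisfaction): Scale A.
Smallest convergent = 0.75. Discriminant values: 0.33, 0.39, 0.72, 0.61; count ≥ 0.75 → 0.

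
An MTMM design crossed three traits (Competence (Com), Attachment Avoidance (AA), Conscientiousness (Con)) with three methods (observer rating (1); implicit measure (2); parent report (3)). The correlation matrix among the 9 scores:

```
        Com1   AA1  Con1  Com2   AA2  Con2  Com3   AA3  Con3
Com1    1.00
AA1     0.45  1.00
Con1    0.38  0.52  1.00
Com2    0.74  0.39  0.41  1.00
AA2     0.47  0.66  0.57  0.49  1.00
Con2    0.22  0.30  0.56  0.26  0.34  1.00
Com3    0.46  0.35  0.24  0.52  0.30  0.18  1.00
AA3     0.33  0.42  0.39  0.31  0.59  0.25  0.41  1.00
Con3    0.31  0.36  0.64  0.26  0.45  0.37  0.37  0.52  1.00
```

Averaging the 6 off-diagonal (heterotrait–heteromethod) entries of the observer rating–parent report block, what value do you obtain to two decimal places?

0.33

HTHM values (method 1 × method 3): 0.33, 0.31, 0.35, 0.36, 0.24, 0.39; mean = 1.98/6 = 0.33.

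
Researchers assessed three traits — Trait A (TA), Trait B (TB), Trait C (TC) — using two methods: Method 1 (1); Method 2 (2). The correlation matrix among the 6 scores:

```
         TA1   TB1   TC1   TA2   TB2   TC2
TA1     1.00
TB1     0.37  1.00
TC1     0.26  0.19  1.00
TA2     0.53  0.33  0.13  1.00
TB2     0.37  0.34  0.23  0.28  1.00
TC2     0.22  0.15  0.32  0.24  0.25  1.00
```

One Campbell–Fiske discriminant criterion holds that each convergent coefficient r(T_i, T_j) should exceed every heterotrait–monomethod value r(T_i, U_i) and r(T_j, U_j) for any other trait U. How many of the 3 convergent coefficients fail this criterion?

Convergent coefficients and their comparison sets:
TA (methods 1·2): 0.53 vs {0.37, 0.28, 0.26, 0.24} → pass.
TB (methods 1·2): 0.34 vs {0.37, 0.28, 0.19, 0.25} → fail.
TC (methods 1·2): 0.32 vs {0.26, 0.24, 0.19, 0.25} → pass.
1 of 3 fail.

1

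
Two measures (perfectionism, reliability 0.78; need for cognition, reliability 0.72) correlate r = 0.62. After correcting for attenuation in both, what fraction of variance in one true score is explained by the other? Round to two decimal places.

Disattenuated r = 0.62 / √(0.78 × 0.72) = 0.62 / 0.7494 = 0.8273.
Shared true-score variance = 0.8273² = 0.6844 ≈ 0.68.

0.68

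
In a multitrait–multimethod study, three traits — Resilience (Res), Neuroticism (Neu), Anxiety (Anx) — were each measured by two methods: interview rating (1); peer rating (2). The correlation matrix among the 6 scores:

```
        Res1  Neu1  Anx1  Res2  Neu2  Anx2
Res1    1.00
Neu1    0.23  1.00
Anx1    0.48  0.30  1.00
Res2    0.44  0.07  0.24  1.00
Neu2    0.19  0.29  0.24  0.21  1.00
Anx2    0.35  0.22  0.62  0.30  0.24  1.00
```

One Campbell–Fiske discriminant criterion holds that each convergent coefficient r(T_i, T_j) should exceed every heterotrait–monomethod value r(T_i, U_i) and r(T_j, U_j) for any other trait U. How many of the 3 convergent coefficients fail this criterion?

2

Each convergent coefficient versus the relevant comparison correlations:
Res (methods 1·2): 0.44 vs {0.23, 0.21, 0.48, 0.30} → fail.
Neu (methods 1·2): 0.29 vs {0.23, 0.21, 0.30, 0.24} → fail.
Anx (methods 1·2): 0.62 vs {0.48, 0.30, 0.30, 0.24} → pass.
2 of 3 fail.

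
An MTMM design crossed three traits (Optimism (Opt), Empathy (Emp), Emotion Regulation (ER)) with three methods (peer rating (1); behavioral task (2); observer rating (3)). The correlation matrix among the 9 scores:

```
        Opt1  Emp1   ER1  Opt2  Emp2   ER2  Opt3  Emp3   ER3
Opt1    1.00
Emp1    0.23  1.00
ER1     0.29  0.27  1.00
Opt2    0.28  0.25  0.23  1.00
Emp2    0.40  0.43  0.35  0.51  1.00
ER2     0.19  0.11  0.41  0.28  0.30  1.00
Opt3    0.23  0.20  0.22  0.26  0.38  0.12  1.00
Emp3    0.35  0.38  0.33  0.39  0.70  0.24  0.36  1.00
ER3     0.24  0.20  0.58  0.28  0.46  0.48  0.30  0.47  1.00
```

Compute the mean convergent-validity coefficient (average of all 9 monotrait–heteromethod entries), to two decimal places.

0.42

Convergent values: 0.28, 0.23, 0.26, 0.43, 0.38, 0.70, 0.41, 0.58, 0.48; mean = 3.75/9 = 0.42.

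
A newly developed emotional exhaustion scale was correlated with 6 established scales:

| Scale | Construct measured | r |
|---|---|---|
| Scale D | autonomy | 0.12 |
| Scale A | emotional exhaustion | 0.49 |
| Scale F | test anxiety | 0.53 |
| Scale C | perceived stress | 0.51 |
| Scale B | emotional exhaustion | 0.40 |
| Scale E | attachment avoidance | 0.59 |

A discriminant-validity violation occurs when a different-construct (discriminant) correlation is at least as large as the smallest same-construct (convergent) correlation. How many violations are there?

3

Convergent (same construct = emotional exhaustion): Scale A, Scale B.
Smallest convergent = 0.40. Discriminant values: 0.12, 0.53, 0.51, 0.59; count ≥ 0.40 → 3.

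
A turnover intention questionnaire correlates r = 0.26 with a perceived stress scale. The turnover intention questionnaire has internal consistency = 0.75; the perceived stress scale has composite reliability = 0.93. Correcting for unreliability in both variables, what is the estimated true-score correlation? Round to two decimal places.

r_true = r_obs / √(r_xx · r_yy) = 0.26 / √(0.75 × 0.93) = 0.26 / √0.6975 = 0.26 / 0.8352 ≈ 0.31.

0.31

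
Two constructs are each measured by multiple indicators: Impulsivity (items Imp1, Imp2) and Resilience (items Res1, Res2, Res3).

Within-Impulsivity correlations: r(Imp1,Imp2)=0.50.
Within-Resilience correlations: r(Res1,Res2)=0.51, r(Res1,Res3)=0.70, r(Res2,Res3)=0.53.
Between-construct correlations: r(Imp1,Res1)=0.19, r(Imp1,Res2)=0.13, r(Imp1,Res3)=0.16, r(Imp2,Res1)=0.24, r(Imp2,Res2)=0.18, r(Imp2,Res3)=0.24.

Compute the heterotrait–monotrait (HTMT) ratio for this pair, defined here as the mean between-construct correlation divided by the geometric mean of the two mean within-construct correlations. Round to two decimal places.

0.35

Mean between = 1.14/6 = 0.1900.
Mean within-Imp = 0.50/1 = 0.5000; mean within-Res = 1.74/3 = 0.5800.
Geometric mean = √(0.5000 × 0.5800) = 0.5385.
HTMT = 0.1900 / 0.5385 = 0.35.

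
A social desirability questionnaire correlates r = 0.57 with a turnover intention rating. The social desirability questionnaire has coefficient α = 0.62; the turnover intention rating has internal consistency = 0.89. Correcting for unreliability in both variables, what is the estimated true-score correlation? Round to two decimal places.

r_true = r_obs / √(r_xx · r_yy) = 0.57 / √(0.62 × 0.89) = 0.57 / √0.5518 = 0.57 / 0.7428 ≈ 0.77.

0.77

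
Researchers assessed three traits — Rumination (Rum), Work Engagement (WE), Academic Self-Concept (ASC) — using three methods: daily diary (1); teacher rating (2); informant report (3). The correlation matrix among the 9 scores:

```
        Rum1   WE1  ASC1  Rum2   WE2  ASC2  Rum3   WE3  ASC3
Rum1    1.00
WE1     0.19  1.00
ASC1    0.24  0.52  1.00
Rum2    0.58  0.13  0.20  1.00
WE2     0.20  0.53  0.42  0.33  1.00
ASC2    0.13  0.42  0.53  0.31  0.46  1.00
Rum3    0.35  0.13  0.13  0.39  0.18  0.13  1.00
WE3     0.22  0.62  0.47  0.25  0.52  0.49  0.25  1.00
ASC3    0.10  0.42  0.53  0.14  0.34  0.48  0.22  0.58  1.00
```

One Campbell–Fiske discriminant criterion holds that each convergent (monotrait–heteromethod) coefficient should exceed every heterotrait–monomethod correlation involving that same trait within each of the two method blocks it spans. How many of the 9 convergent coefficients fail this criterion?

3

Each convergent coefficient versus the relevant comparison correlations:
Rum (methods 1·2): 0.58 vs {0.19, 0.33, 0.24, 0.31} → pass.
Rum (methods 1·3): 0.35 vs {0.19, 0.25, 0.24, 0.22} → pass.
Rum (methods 2·3): 0.39 vs {0.33, 0.25, 0.31, 0.22} → pass.
WE (methods 1·2): 0.53 vs {0.19, 0.33, 0.52, 0.46} → pass.
WE (methods 1·3): 0.62 vs {0.19, 0.25, 0.52, 0.58} → pass.
WE (methods 2·3): 0.52 vs {0.33, 0.25, 0.46, 0.58} → fail.
ASC (methods 1·2): 0.53 vs {0.24, 0.31, 0.52, 0.46} → pass.
ASC (methods 1·3): 0.53 vs {0.24, 0.22, 0.52, 0.58} → fail.
ASC (methods 2·3): 0.48 vs {0.31, 0.22, 0.46, 0.58} → fail.
3 of 9 fail.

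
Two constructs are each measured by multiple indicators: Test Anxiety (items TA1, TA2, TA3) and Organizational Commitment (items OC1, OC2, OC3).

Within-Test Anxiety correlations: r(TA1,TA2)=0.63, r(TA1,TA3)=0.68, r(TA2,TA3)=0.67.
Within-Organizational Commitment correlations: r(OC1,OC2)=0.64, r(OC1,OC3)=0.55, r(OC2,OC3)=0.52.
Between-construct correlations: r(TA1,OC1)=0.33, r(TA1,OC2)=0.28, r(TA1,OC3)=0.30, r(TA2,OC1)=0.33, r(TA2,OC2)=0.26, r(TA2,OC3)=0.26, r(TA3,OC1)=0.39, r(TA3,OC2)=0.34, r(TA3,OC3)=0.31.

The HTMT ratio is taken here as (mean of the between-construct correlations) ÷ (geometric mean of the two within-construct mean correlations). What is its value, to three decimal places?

Mean heterotrait r = 2.80/9 = 0.3111.
Mean within-TA = 1.98/3 = 0.6600; mean within-OC = 1.71/3 = 0.5700.
Geometric mean = √(0.6600 × 0.5700) = 0.6134.
HTMT = 0.3111 / 0.6134 = 0.507.

0.507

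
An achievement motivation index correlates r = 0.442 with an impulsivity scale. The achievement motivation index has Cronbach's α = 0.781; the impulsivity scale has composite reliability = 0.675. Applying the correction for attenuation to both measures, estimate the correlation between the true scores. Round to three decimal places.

r_true = r_obs / √(r_xx · r_yy) = 0.442 / √(0.781 × 0.675) = 0.442 / √0.527175 = 0.442 / 0.7261 ≈ 0.609.

0.609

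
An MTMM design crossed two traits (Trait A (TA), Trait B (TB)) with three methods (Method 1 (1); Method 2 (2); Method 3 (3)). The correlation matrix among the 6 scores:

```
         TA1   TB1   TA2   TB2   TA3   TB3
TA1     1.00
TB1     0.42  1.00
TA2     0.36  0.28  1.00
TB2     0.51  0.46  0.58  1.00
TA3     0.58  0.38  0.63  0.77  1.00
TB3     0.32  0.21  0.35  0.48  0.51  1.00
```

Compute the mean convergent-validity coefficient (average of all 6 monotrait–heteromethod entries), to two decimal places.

0.45

Convergent values: 0.36, 0.58, 0.63, 0.46, 0.21, 0.48; mean = 2.72/6 = 0.45.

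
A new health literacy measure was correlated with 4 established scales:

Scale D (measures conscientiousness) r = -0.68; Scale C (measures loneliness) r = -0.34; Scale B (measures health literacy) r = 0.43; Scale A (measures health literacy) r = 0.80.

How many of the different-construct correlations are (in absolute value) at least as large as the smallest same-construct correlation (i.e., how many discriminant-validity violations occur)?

Convergent (same construct = health literacy): Scale B, Scale A.
Smallest convergent = 0.43. Discriminant |r|: 0.68, 0.34; count ≥ 0.43 → 1.

1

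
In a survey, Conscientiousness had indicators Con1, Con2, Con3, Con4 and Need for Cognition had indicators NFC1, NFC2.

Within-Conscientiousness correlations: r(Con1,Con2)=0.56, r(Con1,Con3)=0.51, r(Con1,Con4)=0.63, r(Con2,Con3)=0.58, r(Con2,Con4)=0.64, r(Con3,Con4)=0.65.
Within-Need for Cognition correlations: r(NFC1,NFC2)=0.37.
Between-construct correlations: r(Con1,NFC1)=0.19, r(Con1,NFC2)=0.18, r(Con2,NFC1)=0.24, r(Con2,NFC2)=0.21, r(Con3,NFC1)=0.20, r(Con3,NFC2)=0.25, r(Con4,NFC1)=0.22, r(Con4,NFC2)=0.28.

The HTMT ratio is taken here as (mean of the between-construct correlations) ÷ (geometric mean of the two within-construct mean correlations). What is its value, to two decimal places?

Between-construct mean = 1.77/8 = 0.2213.
Mean within-Con = 3.57/6 = 0.5950; mean within-NFC = 0.37/1 = 0.3700.
Geometric mean = √(0.5950 × 0.3700) = 0.4692.
HTMT = 0.2213 / 0.4692 = 0.47.

0.47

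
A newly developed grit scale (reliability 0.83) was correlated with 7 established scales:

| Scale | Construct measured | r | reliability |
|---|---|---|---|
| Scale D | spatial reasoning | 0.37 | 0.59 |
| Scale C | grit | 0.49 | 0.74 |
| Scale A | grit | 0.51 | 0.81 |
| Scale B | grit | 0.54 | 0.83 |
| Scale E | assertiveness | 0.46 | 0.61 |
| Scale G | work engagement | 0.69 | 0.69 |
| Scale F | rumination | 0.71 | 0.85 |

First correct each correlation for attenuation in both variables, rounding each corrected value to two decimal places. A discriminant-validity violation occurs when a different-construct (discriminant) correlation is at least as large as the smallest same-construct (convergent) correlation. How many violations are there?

Disattenuated r (r / √(r_scale · r_new)):
  Scale D (disc): 0.37 / √(0.59·0.83) = 0.53
  Scale C (conv): 0.49 / √(0.74·0.83) = 0.63
  Scale A (conv): 0.51 / √(0.81·0.83) = 0.62
  Scale B (conv): 0.54 / √(0.83·0.83) = 0.65
  Scale E (disc): 0.46 / √(0.61·0.83) = 0.65
  Scale G (disc): 0.69 / √(0.69·0.83) = 0.91
  Scale F (disc): 0.71 / √(0.85·0.83) = 0.85
Smallest convergent = 0.62. Discriminant values: 0.53, 0.65, 0.91, 0.85; count ≥ 0.62 → 3.

3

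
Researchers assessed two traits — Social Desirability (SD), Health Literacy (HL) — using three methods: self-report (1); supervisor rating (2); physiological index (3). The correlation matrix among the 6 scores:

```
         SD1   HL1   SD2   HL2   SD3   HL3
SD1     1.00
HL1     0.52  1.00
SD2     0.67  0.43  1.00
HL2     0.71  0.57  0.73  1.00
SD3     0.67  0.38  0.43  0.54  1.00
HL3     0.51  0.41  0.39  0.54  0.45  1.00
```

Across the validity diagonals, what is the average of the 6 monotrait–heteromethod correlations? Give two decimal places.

0.55

Convergent values: 0.67, 0.67, 0.43, 0.57, 0.41, 0.54; mean = 3.29/6 = 0.55.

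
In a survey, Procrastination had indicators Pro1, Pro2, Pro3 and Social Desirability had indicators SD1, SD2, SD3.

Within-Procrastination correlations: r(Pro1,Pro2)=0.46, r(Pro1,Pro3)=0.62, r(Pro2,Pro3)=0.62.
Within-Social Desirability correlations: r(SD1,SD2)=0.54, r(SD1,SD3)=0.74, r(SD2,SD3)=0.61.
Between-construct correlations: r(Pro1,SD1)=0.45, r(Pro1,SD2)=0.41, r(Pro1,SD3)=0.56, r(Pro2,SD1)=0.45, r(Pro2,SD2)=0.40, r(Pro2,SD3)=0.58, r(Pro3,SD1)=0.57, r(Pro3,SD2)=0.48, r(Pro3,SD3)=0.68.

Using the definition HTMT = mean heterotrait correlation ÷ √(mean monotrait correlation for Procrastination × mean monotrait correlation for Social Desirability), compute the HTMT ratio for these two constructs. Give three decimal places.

0.852

Mean heterotrait r = 4.58/9 = 0.5089.
Mean within-Pro = 1.70/3 = 0.5667; mean within-SD = 1.89/3 = 0.6300.
Geometric mean = √(0.5667 × 0.6300) = 0.5975.
HTMT = 0.5089 / 0.5975 = 0.852.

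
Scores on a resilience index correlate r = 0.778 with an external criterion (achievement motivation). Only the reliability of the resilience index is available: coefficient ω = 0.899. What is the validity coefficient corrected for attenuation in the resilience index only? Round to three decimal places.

0.821

Single correction: r_c = r_obs / √r_xx = 0.778 / √0.899 = 0.778 / 0.9482 ≈ 0.821.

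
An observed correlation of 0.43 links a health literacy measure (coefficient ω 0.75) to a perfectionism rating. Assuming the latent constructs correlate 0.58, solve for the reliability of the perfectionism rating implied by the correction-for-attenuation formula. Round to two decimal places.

r_true = r_obs / √(r_xx · r_yy) ⇒ 0.58 = 0.43 / √(0.75 · r_yy).
√(0.75 · r_yy) = 0.43 / 0.58 = 0.7414; 0.75 · r_yy = 0.5497; r_yy = 0.5497 / 0.75 ≈ 0.73.

0.73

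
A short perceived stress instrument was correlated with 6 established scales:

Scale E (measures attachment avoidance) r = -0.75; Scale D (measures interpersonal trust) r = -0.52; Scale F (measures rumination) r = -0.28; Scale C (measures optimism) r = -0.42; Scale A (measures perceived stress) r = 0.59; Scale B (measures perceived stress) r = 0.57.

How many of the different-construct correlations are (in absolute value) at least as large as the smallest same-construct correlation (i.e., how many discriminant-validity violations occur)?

1

Convergent (same construct = perceived stress): Scale A, Scale B.
Smallest convergent = 0.57. Discriminant |r|: 0.75, 0.52, 0.28, 0.42; count ≥ 0.57 → 1.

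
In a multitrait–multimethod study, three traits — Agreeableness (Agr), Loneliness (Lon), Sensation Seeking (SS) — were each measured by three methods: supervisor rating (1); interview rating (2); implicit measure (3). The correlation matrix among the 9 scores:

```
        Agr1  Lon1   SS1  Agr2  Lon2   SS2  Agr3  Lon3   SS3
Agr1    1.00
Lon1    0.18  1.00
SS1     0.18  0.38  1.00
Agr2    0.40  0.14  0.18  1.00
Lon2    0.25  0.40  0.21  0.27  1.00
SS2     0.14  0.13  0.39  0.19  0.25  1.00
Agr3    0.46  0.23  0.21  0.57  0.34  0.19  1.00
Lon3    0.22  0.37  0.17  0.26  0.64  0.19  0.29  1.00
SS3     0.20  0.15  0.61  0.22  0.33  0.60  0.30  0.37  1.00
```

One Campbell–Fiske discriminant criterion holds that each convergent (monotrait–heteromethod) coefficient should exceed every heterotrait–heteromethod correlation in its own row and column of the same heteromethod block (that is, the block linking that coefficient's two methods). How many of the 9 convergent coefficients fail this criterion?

0

Each convergent coefficient versus the relevant comparison correlations:
Agr (methods 1·2): 0.40 vs {0.25, 0.14, 0.14, 0.18} → pass.
Agr (methods 1·3): 0.46 vs {0.22, 0.23, 0.20, 0.21} → pass.
Agr (methods 2·3): 0.57 vs {0.26, 0.34, 0.22, 0.19} → pass.
Lon (methods 1·2): 0.40 vs {0.14, 0.25, 0.13, 0.21} → pass.
Lon (methods 1·3): 0.37 vs {0.23, 0.22, 0.15, 0.17} → pass.
Lon (methods 2·3): 0.64 vs {0.34, 0.26, 0.33, 0.19} → pass.
SS (methods 1·2): 0.39 vs {0.18, 0.14, 0.21, 0.13} → pass.
SS (methods 1·3): 0.61 vs {0.21, 0.20, 0.17, 0.15} → pass.
SS (methods 2·3): 0.60 vs {0.19, 0.22, 0.19, 0.33} → pass.
0 of 9 fail.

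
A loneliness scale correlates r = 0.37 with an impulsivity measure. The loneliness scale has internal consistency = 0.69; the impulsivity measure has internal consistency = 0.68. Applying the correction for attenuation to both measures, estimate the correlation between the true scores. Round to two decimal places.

r_true = r_obs / √(r_xx · r_yy) = 0.37 / √(0.69 × 0.68) = 0.37 / √0.4692 = 0.37 / 0.6850 ≈ 0.54.

0.54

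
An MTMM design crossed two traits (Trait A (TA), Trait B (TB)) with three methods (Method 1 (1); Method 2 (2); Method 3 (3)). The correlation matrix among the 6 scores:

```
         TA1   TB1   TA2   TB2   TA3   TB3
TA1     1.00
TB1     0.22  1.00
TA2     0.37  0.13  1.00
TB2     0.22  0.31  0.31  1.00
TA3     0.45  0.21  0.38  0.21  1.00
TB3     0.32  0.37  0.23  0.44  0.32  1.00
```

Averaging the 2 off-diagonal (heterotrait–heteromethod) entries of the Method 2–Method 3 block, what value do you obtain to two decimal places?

HTHM values (method 2 × method 3): 0.23, 0.21; mean = 0.44/2 = 0.22.

0.22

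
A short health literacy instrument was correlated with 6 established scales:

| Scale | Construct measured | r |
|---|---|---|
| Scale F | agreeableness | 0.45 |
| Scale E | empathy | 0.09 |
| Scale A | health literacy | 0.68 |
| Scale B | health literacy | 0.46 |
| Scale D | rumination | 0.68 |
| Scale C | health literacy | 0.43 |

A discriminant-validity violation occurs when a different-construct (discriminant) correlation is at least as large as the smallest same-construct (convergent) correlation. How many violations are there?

2

Convergent (same construct = health literacy): Scale A, Scale B, Scale C.
Smallest convergent = 0.43. Discriminant values: 0.45, 0.09, 0.68; count ≥ 0.43 → 2.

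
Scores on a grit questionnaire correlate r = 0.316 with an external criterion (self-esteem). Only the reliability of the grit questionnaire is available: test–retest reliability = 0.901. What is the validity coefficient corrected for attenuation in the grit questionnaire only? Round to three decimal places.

0.333

Single correction: r_c = r_obs / √r_xx = 0.316 / √0.901 = 0.316 / 0.9492 ≈ 0.333.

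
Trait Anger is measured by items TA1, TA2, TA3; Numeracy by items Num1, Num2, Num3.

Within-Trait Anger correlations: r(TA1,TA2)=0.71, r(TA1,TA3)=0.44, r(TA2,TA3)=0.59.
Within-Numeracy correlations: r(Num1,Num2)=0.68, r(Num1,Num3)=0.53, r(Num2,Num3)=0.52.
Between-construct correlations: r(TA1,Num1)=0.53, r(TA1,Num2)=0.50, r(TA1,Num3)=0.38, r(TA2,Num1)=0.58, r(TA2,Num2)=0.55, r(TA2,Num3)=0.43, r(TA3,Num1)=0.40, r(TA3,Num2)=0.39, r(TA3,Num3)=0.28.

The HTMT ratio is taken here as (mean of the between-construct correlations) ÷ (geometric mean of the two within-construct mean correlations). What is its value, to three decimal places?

0.776

Between-construct mean = 4.04/9 = 0.4489.
Mean within-TA = 1.74/3 = 0.5800; mean within-Num = 1.73/3 = 0.5767.
Geometric mean = √(0.5800 × 0.5767) = 0.5783.
HTMT = 0.4489 / 0.5783 = 0.776.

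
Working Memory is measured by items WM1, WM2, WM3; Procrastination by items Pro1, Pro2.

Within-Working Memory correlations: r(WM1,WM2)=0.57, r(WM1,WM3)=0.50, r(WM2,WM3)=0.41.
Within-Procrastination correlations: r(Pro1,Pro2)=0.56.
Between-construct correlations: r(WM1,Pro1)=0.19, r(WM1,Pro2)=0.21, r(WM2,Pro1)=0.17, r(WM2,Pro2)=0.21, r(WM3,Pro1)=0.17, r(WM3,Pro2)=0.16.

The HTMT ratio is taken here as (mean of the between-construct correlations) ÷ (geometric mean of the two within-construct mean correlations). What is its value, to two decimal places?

Between-construct mean = 1.11/6 = 0.1850.
Mean within-WM = 1.48/3 = 0.4933; mean within-Pro = 0.56/1 = 0.5600.
Geometric mean = √(0.4933 × 0.5600) = 0.5256.
HTMT = 0.1850 / 0.5256 = 0.35.

0.35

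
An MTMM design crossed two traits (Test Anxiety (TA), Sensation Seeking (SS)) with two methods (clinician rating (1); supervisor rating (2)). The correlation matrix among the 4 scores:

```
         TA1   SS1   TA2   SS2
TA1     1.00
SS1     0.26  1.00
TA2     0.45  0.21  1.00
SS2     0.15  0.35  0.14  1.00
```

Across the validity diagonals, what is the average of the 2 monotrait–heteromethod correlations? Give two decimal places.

Convergent values: 0.45, 0.35; mean = 0.80/2 = 0.40.

0.40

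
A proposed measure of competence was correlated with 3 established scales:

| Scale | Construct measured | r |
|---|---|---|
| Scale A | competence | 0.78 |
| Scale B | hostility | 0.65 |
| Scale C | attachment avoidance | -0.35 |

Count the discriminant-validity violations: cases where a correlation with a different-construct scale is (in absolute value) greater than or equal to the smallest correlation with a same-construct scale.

0

Convergent (same construct = competence): Scale A.
Smallest convergent = 0.78. Discriminant |r|: 0.65, 0.35; count ≥ 0.78 → 0.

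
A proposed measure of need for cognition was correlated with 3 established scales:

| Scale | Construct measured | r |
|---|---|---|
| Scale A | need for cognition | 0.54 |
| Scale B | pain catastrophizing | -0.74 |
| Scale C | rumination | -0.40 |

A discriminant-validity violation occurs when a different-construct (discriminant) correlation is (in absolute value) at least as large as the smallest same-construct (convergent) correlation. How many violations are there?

1

Convergent (same construct = need for cognition): Scale A.
Smallest convergent = 0.54. Discriminant |r|: 0.74, 0.40; count ≥ 0.54 → 1.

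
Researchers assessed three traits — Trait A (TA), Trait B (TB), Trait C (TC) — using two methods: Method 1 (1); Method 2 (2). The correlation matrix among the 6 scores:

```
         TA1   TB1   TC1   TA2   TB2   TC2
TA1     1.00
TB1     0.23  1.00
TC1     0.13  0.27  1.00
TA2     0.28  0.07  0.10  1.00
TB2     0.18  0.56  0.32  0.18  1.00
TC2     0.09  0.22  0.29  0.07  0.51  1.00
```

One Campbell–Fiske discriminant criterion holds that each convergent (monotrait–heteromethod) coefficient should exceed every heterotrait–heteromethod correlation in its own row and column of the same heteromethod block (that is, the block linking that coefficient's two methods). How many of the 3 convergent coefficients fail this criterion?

1

Checking each validity diagonal entry against its comparison values:
TA (methods 1·2): 0.28 vs {0.18, 0.07, 0.09, 0.10} → pass.
TB (methods 1·2): 0.56 vs {0.07, 0.18, 0.22, 0.32} → pass.
TC (methods 1·2): 0.29 vs {0.10, 0.09, 0.32, 0.22} → fail.
1 of 3 fail.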